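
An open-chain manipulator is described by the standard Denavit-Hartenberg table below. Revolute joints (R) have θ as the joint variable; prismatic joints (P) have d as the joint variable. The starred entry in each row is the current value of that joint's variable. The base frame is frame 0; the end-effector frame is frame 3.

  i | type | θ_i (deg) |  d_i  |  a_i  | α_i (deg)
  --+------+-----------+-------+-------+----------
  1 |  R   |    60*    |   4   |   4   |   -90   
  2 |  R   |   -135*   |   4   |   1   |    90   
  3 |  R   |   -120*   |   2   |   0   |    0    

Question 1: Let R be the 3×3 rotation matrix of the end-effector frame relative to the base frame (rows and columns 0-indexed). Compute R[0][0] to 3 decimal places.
0.927

End-effector x-axis (col 0 of R) = (0.9268,-0.1268,-0.3536)
R[0][0] = 0.9268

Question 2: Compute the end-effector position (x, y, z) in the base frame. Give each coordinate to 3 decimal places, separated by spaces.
-2.525 3.627 3.293

after link 1: o_1 = (2.0000, 3.4641, 4.0000)
after link 2: o_2 = (-1.8177, 4.8517, 4.7071)
after link 3: o_3 = (-2.5248, 3.6270, 3.2929)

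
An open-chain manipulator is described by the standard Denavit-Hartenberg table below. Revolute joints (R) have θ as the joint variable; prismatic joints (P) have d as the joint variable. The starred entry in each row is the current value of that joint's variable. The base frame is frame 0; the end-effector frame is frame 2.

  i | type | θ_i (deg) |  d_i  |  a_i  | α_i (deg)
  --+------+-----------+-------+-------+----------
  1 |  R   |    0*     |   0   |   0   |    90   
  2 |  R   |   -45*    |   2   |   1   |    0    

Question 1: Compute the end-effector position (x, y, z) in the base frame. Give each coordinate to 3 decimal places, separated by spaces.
after link 1: o_1 = (0.0000, 0.0000, 0.0000)
after link 2: o_2 = (0.7071, -2.0000, -0.7071)

0.707 -2.000 -0.707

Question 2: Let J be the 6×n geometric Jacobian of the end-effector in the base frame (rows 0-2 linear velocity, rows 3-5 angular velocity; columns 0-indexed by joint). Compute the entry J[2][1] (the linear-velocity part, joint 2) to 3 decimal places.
0.707

axis z_1 = (0.0000,-1.0000,0.0000); lever o_n−o_1 = (0.7071,-2.0000,-0.7071)
cross product → J_v[:, 1] = (0.7071,0.0000,0.7071)
J_ω[:, 1] = z_1
entry J[2][1] = 0.7071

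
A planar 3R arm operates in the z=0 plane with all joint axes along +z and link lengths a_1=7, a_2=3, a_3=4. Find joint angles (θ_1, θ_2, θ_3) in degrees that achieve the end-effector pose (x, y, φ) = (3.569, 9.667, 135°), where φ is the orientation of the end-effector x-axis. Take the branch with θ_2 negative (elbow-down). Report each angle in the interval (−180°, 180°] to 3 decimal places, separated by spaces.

60.004 -45.010 120.006

wrist centre = target − a_3·(cos φ, sin φ) = (6.3974, 6.8386)
cos θ_2 = (87.6932−7²−3²)/(2·7·3) = 0.7070; θ_2 = -45.0103° (elbow-down)
β = atan2(6.8386,6.3974) = 46.9089°; ψ = atan2(-2.1217,9.1209) = -13.0952°
θ_1 = β − ψ = 60.0041°
θ_3 = φ − θ_1 − θ_2 = 120.0062° (wrapped to (-180°,180°])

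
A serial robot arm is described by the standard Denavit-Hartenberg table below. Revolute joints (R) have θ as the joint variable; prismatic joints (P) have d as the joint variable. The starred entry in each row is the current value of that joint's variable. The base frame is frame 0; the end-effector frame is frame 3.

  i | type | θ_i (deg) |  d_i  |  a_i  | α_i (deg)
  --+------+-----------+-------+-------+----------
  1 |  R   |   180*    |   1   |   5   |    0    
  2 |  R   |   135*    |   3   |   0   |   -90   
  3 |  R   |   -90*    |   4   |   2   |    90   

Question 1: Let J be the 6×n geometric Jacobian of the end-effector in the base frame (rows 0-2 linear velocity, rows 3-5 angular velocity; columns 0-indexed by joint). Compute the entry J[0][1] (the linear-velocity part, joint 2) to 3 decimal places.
-2.828

axis z_1 = (0.0000,0.0000,1.0000); lever o_n−o_1 = (2.8284,2.8284,5.0000)
cross product → J_v[:, 1] = (-2.8284,2.8284,0.0000)
J_ω[:, 1] = z_1
entry J[0][1] = -2.8284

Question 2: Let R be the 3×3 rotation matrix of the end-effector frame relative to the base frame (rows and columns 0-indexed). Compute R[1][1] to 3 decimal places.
End-effector y-axis (col 1 of R) = (0.7071,0.7071,0.0000)
R[1][1] = 0.7071

0.707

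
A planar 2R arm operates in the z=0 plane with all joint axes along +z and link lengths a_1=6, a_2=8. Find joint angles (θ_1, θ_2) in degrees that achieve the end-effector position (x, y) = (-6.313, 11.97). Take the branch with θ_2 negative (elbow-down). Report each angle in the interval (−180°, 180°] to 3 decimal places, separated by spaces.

135.002 -30.004

cos θ_2 = (183.1349−6²−8²)/(2·6·8) = 0.8660; θ_2 = -30.0043° (elbow-down)
β = atan2(11.9700,-6.3130) = 117.8072°; ψ = atan2(-4.0005,12.9279) = -17.1946°
θ_1 = β − ψ = 135.0018°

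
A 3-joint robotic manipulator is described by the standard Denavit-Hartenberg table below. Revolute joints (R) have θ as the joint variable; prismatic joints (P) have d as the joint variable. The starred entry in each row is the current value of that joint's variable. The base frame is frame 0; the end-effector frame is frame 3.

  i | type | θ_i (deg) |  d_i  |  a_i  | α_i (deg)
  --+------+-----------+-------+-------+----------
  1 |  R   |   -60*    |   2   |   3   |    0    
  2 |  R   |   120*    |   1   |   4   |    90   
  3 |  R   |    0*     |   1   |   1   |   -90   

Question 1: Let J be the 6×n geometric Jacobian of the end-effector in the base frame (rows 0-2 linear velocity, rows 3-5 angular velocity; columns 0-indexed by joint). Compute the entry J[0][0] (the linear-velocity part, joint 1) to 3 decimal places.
-1.232

axis z_0 = ẑ; lever o_n−o_0 = (4.8660,1.2321,3.0000)
cross product → J_v[:, 0] = (-1.2321,4.8660,0.0000)
J_ω[:, 0] = z_0
entry J[0][0] = -1.2321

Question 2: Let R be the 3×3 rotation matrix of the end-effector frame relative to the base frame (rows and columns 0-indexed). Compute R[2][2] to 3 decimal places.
End-effector z-axis (col 2 of R) = (0.0000,0.0000,1.0000)
R[2][2] = 1.0000

1.000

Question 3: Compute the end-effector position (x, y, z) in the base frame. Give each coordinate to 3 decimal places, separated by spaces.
after link 1: o_1 = (1.5000, -2.5981, 2.0000)
after link 2: o_2 = (3.5000, 0.8660, 3.0000)
after link 3: o_3 = (4.8660, 1.2321, 3.0000)

4.866 1.232 3.000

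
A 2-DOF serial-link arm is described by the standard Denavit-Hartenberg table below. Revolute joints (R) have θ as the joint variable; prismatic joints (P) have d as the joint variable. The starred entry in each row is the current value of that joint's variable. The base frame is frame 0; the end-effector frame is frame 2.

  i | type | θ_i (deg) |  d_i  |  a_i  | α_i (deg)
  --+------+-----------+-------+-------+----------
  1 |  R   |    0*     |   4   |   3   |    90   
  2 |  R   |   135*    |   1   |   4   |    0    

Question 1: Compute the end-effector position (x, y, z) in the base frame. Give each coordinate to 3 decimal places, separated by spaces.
0.172 -1.000 6.828

after link 1: o_1 = (3.0000, 0.0000, 4.0000)
after link 2: o_2 = (0.1716, -1.0000, 6.8284)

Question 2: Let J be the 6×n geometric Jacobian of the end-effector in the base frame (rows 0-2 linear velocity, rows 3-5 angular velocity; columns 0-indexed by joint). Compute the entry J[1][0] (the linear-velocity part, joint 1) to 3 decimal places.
axis z_0 = ẑ; lever o_n−o_0 = (0.1716,-1.0000,6.8284)
cross product → J_v[:, 0] = (1.0000,0.1716,-0.0000)
J_ω[:, 0] = z_0
entry J[1][0] = 0.1716

0.172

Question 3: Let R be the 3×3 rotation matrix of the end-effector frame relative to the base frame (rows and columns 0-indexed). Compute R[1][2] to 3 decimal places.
-1.000

End-effector z-axis (col 2 of R) = (0.0000,-1.0000,0.0000)
R[1][2] = -1.0000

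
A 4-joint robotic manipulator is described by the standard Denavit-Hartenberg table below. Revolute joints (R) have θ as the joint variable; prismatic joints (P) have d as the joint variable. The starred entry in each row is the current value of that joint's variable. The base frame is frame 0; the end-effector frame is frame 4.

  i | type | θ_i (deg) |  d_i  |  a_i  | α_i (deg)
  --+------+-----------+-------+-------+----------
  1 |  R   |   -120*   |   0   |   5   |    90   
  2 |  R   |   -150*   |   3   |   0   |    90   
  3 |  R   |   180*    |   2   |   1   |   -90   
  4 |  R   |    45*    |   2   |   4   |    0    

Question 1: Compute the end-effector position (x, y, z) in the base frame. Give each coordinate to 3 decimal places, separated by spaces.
after link 1: o_1 = (-2.5000, -4.3301, 0.0000)
after link 2: o_2 = (-5.0981, -2.8301, 0.0000)
after link 3: o_3 = (-5.0311, -2.7141, 2.2321)
after link 4: o_4 = (-5.2309, -7.0602, 1.1968)

-5.231 -7.060 1.197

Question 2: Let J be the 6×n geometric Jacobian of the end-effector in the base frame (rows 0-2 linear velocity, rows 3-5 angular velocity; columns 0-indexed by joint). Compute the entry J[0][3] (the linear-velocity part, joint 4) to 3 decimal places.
0.518

axis z_3 = (0.8660,-0.5000,0.0000); lever o_n−o_3 = (-0.1998,-4.3461,-1.0353)
cross product → J_v[:, 3] = (0.5176,0.8966,-3.8637)
J_ω[:, 3] = z_3
entry J[0][3] = 0.5176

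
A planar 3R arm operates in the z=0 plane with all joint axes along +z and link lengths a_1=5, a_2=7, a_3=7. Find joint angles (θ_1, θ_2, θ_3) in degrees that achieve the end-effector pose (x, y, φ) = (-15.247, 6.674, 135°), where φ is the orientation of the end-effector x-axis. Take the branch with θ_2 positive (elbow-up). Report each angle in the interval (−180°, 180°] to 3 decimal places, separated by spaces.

135.001 59.994 -59.995

wrist centre = target − a_3·(cos φ, sin φ) = (-10.2973, 1.7243)
cos θ_2 = (109.0065−5²−7²)/(2·5·7) = 0.5001; θ_2 = 59.9939° (elbow-up)
β = atan2(1.7243,-10.2973) = 170.4941°; ψ = atan2(6.0618,8.5006) = 35.4926°
θ_1 = β − ψ = 135.0015°
θ_3 = φ − θ_1 − θ_2 = -59.9954° (wrapped to (-180°,180°])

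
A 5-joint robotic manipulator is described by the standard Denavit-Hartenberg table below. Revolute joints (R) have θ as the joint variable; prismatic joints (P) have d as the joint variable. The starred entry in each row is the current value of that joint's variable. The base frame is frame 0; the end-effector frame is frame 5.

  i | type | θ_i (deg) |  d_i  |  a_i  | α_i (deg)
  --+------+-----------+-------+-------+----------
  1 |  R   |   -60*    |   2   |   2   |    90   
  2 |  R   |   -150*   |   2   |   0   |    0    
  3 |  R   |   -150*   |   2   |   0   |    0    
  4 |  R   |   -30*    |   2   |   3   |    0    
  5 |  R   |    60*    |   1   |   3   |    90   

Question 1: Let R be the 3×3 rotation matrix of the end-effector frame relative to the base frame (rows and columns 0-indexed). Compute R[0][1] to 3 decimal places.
-0.866

End-effector y-axis (col 1 of R) = (-0.8660,-0.5000,0.0000)
R[0][1] = -0.8660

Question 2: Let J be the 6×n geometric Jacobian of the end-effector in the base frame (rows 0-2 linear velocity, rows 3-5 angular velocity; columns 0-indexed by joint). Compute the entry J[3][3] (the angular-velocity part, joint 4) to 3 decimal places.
-0.866

axis z_3 = (-0.8660,-0.5000,0.0000); lever o_n−o_3 = (-1.2990,-3.7500,4.5000)
cross product → J_v[:, 3] = (-2.2500,3.8971,2.5981)
J_ω[:, 3] = z_3
entry J[3][3] = -0.8660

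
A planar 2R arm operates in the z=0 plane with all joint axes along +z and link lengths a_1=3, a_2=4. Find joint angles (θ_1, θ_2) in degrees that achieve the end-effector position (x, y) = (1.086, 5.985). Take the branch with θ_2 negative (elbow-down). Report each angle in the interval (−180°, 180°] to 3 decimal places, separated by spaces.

114.431 -60.001

cos θ_2 = (36.9996−3²−4²)/(2·3·4) = 0.5000; θ_2 = -60.0010° (elbow-down)
β = atan2(5.9850,1.0860) = 79.7154°; ψ = atan2(-3.4641,4.9999) = -34.7156°
θ_1 = β − ψ = 114.4310°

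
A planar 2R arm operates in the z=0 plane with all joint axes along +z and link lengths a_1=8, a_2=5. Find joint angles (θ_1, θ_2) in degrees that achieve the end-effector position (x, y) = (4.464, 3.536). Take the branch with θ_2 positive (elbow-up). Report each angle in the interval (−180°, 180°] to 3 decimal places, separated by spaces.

cos θ_2 = (32.4306−8²−5²)/(2·8·5) = -0.7071; θ_2 = 135.0009° (elbow-up)
β = atan2(3.5360,4.4640) = 38.3833°; ψ = atan2(3.5355,4.4644) = 38.3766°
θ_1 = β − ψ = 0.0067°

0.007 135.001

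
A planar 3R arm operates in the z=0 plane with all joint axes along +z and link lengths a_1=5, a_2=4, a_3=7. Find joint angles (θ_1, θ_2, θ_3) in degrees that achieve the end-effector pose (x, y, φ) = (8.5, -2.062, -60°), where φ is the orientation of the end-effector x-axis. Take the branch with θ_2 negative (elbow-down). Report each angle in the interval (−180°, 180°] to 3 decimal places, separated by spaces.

wrist centre = target − a_3·(cos φ, sin φ) = (5.0000, 4.0002)
cos θ_2 = (41.0014−5²−4²)/(2·5·4) = 0.0000; θ_2 = -89.9980° (elbow-down)
β = atan2(4.0002,5.0000) = 38.6611°; ψ = atan2(-4.0000,5.0001) = -38.6590°
θ_1 = β − ψ = 77.3201°
θ_3 = φ − θ_1 − θ_2 = -47.3221° (wrapped to (-180°,180°])

77.320 -89.998 -47.322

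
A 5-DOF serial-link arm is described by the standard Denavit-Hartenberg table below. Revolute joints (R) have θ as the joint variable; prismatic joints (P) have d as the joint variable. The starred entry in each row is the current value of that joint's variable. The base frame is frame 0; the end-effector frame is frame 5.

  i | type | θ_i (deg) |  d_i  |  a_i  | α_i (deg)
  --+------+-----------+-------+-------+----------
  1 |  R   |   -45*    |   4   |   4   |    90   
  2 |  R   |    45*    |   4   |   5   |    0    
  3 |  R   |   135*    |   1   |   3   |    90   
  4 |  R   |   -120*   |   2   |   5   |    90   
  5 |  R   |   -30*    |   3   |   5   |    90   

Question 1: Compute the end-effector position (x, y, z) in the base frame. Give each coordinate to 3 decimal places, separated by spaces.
9.460 -7.226 7.036

after link 1: o_1 = (2.8284, -2.8284, 4.0000)
after link 2: o_2 = (2.5000, -8.1569, 7.5355)
after link 3: o_3 = (-0.3284, -6.7426, 7.5355)
after link 4: o_4 = (4.5012, -5.4485, 9.5355)
after link 5: o_5 = (9.4602, -7.2256, 7.0355)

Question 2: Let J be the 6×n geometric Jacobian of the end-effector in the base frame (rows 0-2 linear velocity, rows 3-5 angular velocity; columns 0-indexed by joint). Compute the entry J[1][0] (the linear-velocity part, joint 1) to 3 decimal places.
9.460

axis z_0 = ẑ; lever o_n−o_0 = (9.4602,-7.2256,7.0355)
cross product → J_v[:, 0] = (7.2256,9.4602,-0.0000)
J_ω[:, 0] = z_0
entry J[1][0] = 9.4602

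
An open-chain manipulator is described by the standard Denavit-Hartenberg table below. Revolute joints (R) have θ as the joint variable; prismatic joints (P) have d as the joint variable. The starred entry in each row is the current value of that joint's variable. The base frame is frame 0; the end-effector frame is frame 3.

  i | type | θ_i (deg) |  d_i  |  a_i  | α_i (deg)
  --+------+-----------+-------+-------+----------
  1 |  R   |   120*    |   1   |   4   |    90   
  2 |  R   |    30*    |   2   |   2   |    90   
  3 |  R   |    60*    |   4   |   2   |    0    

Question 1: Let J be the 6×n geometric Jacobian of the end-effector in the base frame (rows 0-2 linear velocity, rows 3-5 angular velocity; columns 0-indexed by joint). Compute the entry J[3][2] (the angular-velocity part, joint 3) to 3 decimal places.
-0.250

axis z_2 = (-0.2500,0.4330,-0.8660); lever o_n−o_2 = (0.0670,3.3481,-2.9641)
cross product → J_v[:, 2] = (1.6160,-0.7990,-0.8660)
J_ω[:, 2] = z_2
entry J[3][2] = -0.2500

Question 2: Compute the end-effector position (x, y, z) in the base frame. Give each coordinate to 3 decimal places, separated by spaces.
after link 1: o_1 = (-2.0000, 3.4641, 1.0000)
after link 2: o_2 = (-1.1340, 5.9641, 2.0000)
after link 3: o_3 = (-1.0670, 9.3122, -0.9641)

-1.067 9.312 -0.964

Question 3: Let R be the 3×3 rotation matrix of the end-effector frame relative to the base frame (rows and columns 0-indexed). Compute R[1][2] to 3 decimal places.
End-effector z-axis (col 2 of R) = (-0.2500,0.4330,-0.8660)
R[1][2] = 0.4330

0.433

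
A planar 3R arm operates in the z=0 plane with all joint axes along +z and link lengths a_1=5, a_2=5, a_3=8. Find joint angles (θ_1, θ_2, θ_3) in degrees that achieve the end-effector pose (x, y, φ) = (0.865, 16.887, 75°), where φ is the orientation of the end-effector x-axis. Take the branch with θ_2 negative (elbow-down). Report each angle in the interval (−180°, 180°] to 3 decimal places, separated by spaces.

120.001 -45.006 0.005

wrist centre = target − a_3·(cos φ, sin φ) = (-1.2056, 9.1596)
cos θ_2 = (85.3515−5²−5²)/(2·5·5) = 0.7070; θ_2 = -45.0062° (elbow-down)
β = atan2(9.1596,-1.2056) = 97.4980°; ψ = atan2(-3.5359,8.5352) = -22.5031°
θ_1 = β − ψ = 120.0011°
θ_3 = φ − θ_1 − θ_2 = 0.0051° (wrapped to (-180°,180°])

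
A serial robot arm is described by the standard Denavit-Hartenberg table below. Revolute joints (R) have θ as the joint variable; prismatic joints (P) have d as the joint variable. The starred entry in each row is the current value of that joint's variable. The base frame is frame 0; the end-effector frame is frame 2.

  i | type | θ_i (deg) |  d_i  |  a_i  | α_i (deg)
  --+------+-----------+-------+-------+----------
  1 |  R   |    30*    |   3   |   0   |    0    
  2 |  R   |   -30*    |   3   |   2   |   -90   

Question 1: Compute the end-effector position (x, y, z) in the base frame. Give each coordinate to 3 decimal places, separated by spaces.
after link 1: o_1 = (0.0000, 0.0000, 3.0000)
after link 2: o_2 = (2.0000, 0.0000, 6.0000)

2.000 0.000 6.000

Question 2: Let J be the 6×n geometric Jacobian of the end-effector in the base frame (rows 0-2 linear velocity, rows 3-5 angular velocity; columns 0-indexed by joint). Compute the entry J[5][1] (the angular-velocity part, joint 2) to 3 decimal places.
axis z_1 = (0.0000,0.0000,1.0000); lever o_n−o_1 = (2.0000,0.0000,3.0000)
cross product → J_v[:, 1] = (0.0000,2.0000,0.0000)
J_ω[:, 1] = z_1
entry J[5][1] = 1.0000

1.000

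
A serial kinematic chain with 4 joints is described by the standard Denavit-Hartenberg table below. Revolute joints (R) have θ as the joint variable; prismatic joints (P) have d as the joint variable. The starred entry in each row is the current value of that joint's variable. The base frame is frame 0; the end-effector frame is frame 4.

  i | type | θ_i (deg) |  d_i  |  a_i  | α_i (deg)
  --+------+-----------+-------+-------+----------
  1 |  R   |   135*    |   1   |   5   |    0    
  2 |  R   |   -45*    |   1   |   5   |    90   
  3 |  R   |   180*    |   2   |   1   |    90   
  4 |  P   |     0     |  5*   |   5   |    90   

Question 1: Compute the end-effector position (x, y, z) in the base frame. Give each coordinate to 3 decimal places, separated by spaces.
after link 1: o_1 = (-3.5355, 3.5355, 1.0000)
after link 2: o_2 = (-3.5355, 8.5355, 2.0000)
after link 3: o_3 = (-1.5355, 7.5355, 2.0000)
after link 4: o_4 = (-1.5355, 2.5355, 7.0000)

-1.536 2.536 7.000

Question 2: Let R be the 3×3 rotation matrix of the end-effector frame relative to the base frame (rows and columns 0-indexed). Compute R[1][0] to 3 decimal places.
-1.000

End-effector x-axis (col 0 of R) = (-0.0000,-1.0000,0.0000)
R[1][0] = -1.0000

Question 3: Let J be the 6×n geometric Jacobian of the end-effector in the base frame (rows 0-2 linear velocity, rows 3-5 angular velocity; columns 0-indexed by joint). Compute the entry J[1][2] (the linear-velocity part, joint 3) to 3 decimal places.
axis z_2 = (1.0000,0.0000,0.0000); lever o_n−o_2 = (2.0000,-6.0000,5.0000)
cross product → J_v[:, 2] = (0.0000,-5.0000,-6.0000)
J_ω[:, 2] = z_2
entry J[1][2] = -5.0000

-5.000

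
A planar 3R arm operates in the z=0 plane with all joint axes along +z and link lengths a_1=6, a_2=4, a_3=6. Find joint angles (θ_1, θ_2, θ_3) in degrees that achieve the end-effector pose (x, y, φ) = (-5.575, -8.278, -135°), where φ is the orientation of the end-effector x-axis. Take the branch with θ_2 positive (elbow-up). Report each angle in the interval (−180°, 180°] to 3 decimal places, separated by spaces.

wrist centre = target − a_3·(cos φ, sin φ) = (-1.3324, -4.0354)
cos θ_2 = (18.0593−6²−4²)/(2·6·4) = -0.7071; θ_2 = 134.9993° (elbow-up)
β = atan2(-4.0354,-1.3324) = -108.2717°; ψ = atan2(2.8285,3.1716) = 41.7268°
θ_1 = β − ψ = -149.9985°
θ_3 = φ − θ_1 − θ_2 = -120.0007° (wrapped to (-180°,180°])

-149.999 134.999 -120.001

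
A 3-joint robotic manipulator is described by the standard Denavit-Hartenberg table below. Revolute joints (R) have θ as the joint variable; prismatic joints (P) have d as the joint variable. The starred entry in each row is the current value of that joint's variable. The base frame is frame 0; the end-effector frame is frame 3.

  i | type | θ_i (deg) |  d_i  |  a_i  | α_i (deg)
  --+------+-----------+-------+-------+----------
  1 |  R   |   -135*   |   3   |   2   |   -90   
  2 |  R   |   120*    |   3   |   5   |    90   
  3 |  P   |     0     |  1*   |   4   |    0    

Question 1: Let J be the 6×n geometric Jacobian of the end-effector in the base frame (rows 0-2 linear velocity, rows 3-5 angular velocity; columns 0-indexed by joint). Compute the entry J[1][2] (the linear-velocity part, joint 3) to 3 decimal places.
-0.612

prismatic axis z_2 = (-0.6124,-0.6124,-0.5000)
J_v[:, 2] = z_2; J_ω[:, 2] = (0,0,0)
entry J[1][2] = -0.6124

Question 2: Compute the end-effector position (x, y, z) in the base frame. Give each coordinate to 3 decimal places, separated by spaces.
3.277 -0.966 -5.294

after link 1: o_1 = (-1.4142, -1.4142, 3.0000)
after link 2: o_2 = (2.4749, -1.7678, -1.3301)
after link 3: o_3 = (3.2767, -0.9659, -5.2942)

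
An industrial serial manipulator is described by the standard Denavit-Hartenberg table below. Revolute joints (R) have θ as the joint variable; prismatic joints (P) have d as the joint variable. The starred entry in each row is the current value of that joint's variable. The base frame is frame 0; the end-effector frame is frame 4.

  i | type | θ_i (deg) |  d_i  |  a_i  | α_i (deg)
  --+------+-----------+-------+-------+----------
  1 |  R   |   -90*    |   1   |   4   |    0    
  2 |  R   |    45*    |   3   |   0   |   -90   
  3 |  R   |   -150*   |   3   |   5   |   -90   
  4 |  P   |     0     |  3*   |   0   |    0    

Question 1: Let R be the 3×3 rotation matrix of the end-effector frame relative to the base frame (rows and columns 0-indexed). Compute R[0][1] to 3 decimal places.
-0.707

End-effector y-axis (col 1 of R) = (-0.7071,-0.7071,-0.0000)
R[0][1] = -0.7071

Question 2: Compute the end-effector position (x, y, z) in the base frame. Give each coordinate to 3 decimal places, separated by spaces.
after link 1: o_1 = (0.0000, -4.0000, 1.0000)
after link 2: o_2 = (0.0000, -4.0000, 4.0000)
after link 3: o_3 = (-0.9405, 1.1832, 6.5000)
after link 4: o_4 = (0.1201, 0.1225, 9.0981)

0.120 0.123 9.098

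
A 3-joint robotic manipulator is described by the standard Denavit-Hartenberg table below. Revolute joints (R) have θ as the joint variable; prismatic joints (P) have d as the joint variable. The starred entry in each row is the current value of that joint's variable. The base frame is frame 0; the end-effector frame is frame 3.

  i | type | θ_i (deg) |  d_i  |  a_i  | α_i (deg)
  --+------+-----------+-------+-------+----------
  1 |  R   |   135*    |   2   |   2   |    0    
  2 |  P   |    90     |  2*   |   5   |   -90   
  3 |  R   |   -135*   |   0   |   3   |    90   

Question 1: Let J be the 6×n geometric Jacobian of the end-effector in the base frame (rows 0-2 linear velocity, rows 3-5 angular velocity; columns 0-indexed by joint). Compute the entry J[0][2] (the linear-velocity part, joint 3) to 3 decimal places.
axis z_2 = (0.7071,-0.7071,0.0000); lever o_n−o_2 = (1.5000,1.5000,2.1213)
cross product → J_v[:, 2] = (-1.5000,-1.5000,2.1213)
J_ω[:, 2] = z_2
entry J[0][2] = -1.5000

-1.500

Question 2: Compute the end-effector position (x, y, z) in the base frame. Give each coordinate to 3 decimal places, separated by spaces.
-3.450 -0.621 6.121

after link 1: o_1 = (-1.4142, 1.4142, 2.0000)
after link 2: o_2 = (-4.9497, -2.1213, 4.0000)
after link 3: o_3 = (-3.4497, -0.6213, 6.1213)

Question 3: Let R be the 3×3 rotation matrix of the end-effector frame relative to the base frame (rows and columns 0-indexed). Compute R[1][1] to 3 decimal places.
End-effector y-axis (col 1 of R) = (0.7071,-0.7071,0.0000)
R[1][1] = -0.7071

-0.707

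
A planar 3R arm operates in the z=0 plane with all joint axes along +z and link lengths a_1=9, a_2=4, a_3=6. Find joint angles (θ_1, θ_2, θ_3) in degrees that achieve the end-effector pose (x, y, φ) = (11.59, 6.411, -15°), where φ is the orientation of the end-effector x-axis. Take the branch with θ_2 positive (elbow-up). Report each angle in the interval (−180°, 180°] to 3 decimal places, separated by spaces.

wrist centre = target − a_3·(cos φ, sin φ) = (5.7944, 7.9639)
cos θ_2 = (96.9995−9²−4²)/(2·9·4) = -0.0000; θ_2 = 90.0004° (elbow-up)
β = atan2(7.9639,5.7944) = 53.9608°; ψ = atan2(4.0000,9.0000) = 23.9626°
θ_1 = β − ψ = 29.9983°
θ_3 = φ − θ_1 − θ_2 = -134.9987° (wrapped to (-180°,180°])

29.998 90.000 -134.999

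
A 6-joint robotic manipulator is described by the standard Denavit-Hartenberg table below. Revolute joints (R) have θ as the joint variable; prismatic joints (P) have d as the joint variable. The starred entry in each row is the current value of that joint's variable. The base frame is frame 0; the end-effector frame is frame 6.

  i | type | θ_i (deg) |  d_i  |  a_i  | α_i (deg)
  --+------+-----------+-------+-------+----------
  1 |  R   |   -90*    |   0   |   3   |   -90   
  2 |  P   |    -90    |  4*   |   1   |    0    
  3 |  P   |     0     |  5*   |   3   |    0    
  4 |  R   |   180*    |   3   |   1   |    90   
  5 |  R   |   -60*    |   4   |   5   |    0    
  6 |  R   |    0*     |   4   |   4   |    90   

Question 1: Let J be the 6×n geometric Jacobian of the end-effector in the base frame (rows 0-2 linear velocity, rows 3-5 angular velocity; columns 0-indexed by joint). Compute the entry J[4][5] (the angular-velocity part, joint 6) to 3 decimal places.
-1.000

axis z_5 = (0.0000,-1.0000,0.0000); lever o_n−o_5 = (-3.4641,-4.0000,-2.0000)
cross product → J_v[:, 5] = (2.0000,0.0000,-3.4641)
J_ω[:, 5] = z_5
entry J[4][5] = -1.0000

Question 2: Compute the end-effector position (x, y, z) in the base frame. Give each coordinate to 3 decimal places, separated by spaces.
4.206 -11.000 -1.500

after link 1: o_1 = (0.0000, -3.0000, 0.0000)
after link 2: o_2 = (4.0000, -3.0000, 1.0000)
after link 3: o_3 = (9.0000, -3.0000, 4.0000)
after link 4: o_4 = (12.0000, -3.0000, 3.0000)
after link 5: o_5 = (7.6699, -7.0000, 0.5000)
after link 6: o_6 = (4.2058, -11.0000, -1.5000)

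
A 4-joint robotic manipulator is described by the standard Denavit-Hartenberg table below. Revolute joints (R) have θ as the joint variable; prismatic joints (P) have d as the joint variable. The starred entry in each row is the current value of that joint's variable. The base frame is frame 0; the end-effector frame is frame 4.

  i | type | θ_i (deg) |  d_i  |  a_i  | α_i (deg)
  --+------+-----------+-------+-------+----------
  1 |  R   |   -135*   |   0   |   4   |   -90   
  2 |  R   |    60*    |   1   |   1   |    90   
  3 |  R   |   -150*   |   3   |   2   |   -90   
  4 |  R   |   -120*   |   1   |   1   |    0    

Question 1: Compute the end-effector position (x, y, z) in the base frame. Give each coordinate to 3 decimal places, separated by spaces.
after link 1: o_1 = (-2.8284, -2.8284, 0.0000)
after link 2: o_2 = (-2.4749, -3.8891, -0.8660)
after link 3: o_3 = (-4.4067, -4.4067, 2.1340)
after link 4: o_4 = (-5.7025, -4.8313, 1.7590)

-5.703 -4.831 1.759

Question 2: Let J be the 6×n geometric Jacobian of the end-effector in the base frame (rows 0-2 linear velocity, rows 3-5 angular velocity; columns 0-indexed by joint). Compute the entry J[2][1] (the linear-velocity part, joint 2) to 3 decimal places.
axis z_1 = (0.7071,-0.7071,0.0000); lever o_n−o_1 = (-2.8741,-2.0029,1.7590)
cross product → J_v[:, 1] = (-1.2438,-1.2438,-3.4486)
J_ω[:, 1] = z_1
entry J[2][1] = -3.4486

-3.449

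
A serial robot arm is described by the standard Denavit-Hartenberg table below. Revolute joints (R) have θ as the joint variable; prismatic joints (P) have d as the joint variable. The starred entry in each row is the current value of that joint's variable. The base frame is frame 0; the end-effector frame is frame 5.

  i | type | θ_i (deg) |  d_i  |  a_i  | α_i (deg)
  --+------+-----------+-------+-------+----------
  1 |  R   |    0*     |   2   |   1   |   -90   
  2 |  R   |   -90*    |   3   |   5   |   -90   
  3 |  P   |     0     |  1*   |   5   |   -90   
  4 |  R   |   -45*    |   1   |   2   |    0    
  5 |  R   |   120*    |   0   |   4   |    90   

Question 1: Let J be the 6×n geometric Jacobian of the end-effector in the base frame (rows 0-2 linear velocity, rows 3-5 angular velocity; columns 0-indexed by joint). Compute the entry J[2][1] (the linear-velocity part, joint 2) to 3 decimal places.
axis z_1 = (0.0000,1.0000,0.0000); lever o_n−o_1 = (-1.4495,2.0000,12.4495)
cross product → J_v[:, 1] = (12.4495,-0.0000,1.4495)
J_ω[:, 1] = z_1
entry J[2][1] = 1.4495

1.449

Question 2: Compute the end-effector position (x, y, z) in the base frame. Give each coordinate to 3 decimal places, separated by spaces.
-0.449 2.000 14.449

after link 1: o_1 = (1.0000, 0.0000, 2.0000)
after link 2: o_2 = (1.0000, 3.0000, 7.0000)
after link 3: o_3 = (2.0000, 3.0000, 12.0000)
after link 4: o_4 = (3.4142, 2.0000, 13.4142)
after link 5: o_5 = (-0.4495, 2.0000, 14.4495)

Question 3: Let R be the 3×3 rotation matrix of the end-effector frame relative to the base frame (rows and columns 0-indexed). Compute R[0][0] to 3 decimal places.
End-effector x-axis (col 0 of R) = (-0.9659,-0.0000,0.2588)
R[0][0] = -0.9659

-0.966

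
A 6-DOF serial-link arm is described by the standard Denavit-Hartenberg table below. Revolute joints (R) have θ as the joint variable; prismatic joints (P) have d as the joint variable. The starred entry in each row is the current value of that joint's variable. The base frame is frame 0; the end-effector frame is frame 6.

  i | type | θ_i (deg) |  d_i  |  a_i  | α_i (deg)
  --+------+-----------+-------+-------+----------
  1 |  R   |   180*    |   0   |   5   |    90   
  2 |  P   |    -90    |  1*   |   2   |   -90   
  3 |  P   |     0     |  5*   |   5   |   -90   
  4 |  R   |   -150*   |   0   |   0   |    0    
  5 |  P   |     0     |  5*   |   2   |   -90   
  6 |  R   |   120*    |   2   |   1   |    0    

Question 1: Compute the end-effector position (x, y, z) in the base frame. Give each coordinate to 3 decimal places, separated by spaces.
after link 1: o_1 = (-5.0000, 0.0000, 0.0000)
after link 2: o_2 = (-5.0000, 1.0000, -2.0000)
after link 3: o_3 = (-10.0000, 1.0000, -7.0000)
after link 4: o_4 = (-10.0000, 1.0000, -7.0000)
after link 5: o_5 = (-11.0000, -4.0000, -5.2679)
after link 6: o_6 = (-12.4821, -3.1340, -6.7010)

-12.482 -3.134 -6.701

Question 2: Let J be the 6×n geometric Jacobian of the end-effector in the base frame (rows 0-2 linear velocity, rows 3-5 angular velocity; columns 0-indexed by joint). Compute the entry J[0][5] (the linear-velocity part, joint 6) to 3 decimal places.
axis z_5 = (-0.8660,0.0000,-0.5000); lever o_n−o_5 = (-1.4821,0.8660,-1.4330)
cross product → J_v[:, 5] = (0.4330,-0.5000,-0.7500)
J_ω[:, 5] = z_5
entry J[0][5] = 0.4330

0.433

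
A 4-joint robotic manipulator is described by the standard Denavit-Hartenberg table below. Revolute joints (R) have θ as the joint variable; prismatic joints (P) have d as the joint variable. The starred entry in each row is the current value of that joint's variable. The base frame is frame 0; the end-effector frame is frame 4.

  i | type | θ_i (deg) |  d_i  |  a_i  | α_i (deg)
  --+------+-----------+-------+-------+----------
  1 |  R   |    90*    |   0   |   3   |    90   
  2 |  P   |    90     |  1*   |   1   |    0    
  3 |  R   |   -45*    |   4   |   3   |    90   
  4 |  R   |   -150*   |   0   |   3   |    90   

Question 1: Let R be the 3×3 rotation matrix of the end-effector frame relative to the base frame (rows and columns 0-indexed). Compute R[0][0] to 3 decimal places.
-0.500

End-effector x-axis (col 0 of R) = (-0.5000,-0.6124,-0.6124)
R[0][0] = -0.5000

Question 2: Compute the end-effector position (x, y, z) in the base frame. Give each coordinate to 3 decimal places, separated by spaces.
3.500 3.284 1.284

after link 1: o_1 = (0.0000, 3.0000, 0.0000)
after link 2: o_2 = (1.0000, 3.0000, 1.0000)
after link 3: o_3 = (5.0000, 5.1213, 3.1213)
after link 4: o_4 = (3.5000, 3.2842, 1.2842)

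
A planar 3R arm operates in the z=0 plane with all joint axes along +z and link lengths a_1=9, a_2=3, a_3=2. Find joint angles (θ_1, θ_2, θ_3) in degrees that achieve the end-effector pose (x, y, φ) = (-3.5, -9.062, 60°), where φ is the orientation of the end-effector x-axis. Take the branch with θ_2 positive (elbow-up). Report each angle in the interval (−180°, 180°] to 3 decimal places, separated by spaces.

wrist centre = target − a_3·(cos φ, sin φ) = (-4.5000, -10.7941)
cos θ_2 = (136.7615−9²−3²)/(2·9·3) = 0.8660; θ_2 = 30.0081° (elbow-up)
β = atan2(-10.7941,-4.5000) = -112.6311°; ψ = atan2(1.5004,11.5979) = 7.3712°
θ_1 = β − ψ = -120.0023°
θ_3 = φ − θ_1 − θ_2 = 149.9941° (wrapped to (-180°,180°])

-120.002 30.008 149.994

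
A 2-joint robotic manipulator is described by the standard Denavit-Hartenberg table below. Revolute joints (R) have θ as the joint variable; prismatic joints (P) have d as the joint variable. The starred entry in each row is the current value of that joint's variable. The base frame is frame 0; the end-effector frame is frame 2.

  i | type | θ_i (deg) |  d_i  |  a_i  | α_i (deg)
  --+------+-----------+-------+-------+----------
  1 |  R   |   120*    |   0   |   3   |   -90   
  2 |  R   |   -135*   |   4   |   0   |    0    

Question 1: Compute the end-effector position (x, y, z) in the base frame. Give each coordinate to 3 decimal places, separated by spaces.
-4.964 0.598 0.000

after link 1: o_1 = (-1.5000, 2.5981, 0.0000)
after link 2: o_2 = (-4.9641, 0.5981, 0.0000)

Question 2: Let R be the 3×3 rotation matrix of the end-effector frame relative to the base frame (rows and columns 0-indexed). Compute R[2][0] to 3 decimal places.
0.707

End-effector x-axis (col 0 of R) = (0.3536,-0.6124,0.7071)
R[2][0] = 0.7071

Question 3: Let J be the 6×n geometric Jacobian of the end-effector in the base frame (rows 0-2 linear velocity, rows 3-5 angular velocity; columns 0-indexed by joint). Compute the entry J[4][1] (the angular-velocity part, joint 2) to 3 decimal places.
-0.500

axis z_1 = (-0.8660,-0.5000,0.0000); lever o_n−o_1 = (-3.4641,-2.0000,0.0000)
cross product → J_v[:, 1] = (0.0000,-0.0000,-0.0000)
J_ω[:, 1] = z_1
entry J[4][1] = -0.5000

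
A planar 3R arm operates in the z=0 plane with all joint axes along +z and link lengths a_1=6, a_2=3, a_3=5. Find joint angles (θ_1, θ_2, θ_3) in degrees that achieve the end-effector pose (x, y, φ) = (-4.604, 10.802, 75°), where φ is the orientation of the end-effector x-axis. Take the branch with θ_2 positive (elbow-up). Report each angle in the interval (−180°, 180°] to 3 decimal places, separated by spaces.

120.003 44.998 -90.001

wrist centre = target − a_3·(cos φ, sin φ) = (-5.8981, 5.9724)
cos θ_2 = (70.4567−6²−3²)/(2·6·3) = 0.7071; θ_2 = 44.9980° (elbow-up)
β = atan2(5.9724,-5.8981) = 134.6415°; ψ = atan2(2.1212,8.1214) = 14.6382°
θ_1 = β − ψ = 120.0033°
θ_3 = φ − θ_1 − θ_2 = -90.0013° (wrapped to (-180°,180°])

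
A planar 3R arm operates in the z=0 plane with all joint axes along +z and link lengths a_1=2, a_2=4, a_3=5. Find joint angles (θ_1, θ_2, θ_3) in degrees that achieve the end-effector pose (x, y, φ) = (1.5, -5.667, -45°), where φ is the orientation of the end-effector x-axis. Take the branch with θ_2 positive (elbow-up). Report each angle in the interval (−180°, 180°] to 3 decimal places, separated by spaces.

wrist centre = target − a_3·(cos φ, sin φ) = (-2.0355, -2.1315)
cos θ_2 = (8.6865−2²−4²)/(2·2·4) = -0.7071; θ_2 = 134.9987° (elbow-up)
β = atan2(-2.1315,-2.0355) = -133.6812°; ψ = atan2(2.8285,-0.8284) = 106.3234°
θ_1 = β − ψ = -240.0046°
θ_3 = φ − θ_1 − θ_2 = 60.0059° (wrapped to (-180°,180°])

119.995 134.999 60.006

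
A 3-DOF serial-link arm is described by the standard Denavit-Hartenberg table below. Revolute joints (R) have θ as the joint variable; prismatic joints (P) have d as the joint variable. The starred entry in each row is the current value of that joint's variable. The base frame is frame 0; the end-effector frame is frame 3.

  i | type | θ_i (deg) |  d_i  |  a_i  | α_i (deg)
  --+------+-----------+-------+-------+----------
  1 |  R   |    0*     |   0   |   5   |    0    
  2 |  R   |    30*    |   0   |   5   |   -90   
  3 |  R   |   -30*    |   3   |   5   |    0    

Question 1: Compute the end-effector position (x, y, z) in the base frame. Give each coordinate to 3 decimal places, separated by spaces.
11.580 7.263 2.500

after link 1: o_1 = (5.0000, 0.0000, 0.0000)
after link 2: o_2 = (9.3301, 2.5000, 0.0000)
after link 3: o_3 = (11.5801, 7.2631, 2.5000)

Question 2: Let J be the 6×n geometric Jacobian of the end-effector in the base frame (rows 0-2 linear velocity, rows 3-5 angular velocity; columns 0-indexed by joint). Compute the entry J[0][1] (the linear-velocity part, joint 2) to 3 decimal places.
axis z_1 = (0.0000,0.0000,1.0000); lever o_n−o_1 = (6.5801,7.2631,2.5000)
cross product → J_v[:, 1] = (-7.2631,6.5801,0.0000)
J_ω[:, 1] = z_1
entry J[0][1] = -7.2631

-7.263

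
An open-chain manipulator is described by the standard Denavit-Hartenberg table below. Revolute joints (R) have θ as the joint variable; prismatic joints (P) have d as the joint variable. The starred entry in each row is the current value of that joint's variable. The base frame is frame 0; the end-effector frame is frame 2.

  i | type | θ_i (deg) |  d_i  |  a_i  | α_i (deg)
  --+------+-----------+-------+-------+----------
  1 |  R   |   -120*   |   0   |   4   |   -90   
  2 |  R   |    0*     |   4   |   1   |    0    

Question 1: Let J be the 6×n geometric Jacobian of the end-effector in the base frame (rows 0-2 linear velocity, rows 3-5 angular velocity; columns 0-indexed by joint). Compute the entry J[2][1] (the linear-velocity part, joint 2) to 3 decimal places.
-1.000

axis z_1 = (0.8660,-0.5000,0.0000); lever o_n−o_1 = (2.9641,-2.8660,0.0000)
cross product → J_v[:, 1] = (0.0000,-0.0000,-1.0000)
J_ω[:, 1] = z_1
entry J[2][1] = -1.0000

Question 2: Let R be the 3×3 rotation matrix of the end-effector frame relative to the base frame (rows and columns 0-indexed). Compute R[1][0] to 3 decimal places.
End-effector x-axis (col 0 of R) = (-0.5000,-0.8660,0.0000)
R[1][0] = -0.8660

-0.866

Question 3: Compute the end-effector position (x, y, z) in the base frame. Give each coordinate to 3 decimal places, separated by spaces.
after link 1: o_1 = (-2.0000, -3.4641, 0.0000)
after link 2: o_2 = (0.9641, -6.3301, 0.0000)

0.964 -6.330 0.000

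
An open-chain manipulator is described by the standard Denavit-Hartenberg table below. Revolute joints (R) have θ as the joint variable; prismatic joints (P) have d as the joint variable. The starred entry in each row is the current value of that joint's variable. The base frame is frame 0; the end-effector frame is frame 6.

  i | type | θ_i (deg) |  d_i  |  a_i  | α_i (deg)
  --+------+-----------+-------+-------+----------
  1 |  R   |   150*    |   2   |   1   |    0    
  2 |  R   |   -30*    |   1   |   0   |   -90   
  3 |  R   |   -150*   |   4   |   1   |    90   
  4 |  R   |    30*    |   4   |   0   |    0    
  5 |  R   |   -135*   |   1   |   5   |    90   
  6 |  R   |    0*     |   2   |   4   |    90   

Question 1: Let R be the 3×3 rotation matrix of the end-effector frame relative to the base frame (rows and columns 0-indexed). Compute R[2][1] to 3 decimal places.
End-effector y-axis (col 1 of R) = (-0.6424,0.5950,-0.4830)
R[2][1] = -0.4830

-0.483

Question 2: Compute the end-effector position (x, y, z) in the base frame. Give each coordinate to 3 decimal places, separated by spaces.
2.588 2.869 -2.961

after link 1: o_1 = (-0.8660, 0.5000, 2.0000)
after link 2: o_2 = (-0.8660, 0.5000, 3.0000)
after link 3: o_3 = (-3.8971, -2.2500, 3.5000)
after link 4: o_4 = (-2.8971, -3.9821, 0.0359)
after link 5: o_5 = (0.9751, -1.0297, -1.4772)
after link 6: o_6 = (2.5881, 2.8687, -2.9607)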